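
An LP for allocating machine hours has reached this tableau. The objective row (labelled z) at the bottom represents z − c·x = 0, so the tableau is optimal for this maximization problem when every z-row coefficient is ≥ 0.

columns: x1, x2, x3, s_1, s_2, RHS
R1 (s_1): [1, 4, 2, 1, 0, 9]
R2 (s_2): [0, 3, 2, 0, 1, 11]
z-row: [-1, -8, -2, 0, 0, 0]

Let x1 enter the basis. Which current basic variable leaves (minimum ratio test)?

s_1

Column x1 entries and ratios — s_1: 9/1 = 9; s_2: 0 ≤ 0, skip.
Smallest ratio is 9 in the row of s_1, so s_1 leaves.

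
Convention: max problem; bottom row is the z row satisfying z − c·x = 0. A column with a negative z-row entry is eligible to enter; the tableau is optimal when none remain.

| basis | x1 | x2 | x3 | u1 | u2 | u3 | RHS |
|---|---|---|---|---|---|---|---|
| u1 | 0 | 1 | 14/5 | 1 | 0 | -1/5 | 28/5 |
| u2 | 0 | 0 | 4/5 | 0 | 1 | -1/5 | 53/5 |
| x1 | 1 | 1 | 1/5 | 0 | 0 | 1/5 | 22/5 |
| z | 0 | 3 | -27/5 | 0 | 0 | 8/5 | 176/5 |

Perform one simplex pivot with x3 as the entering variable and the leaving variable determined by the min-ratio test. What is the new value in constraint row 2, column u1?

Ratio test on column x3 — row 1: (28/5)/(14/5) = 2; row 2: (53/5)/(4/5) = 53/4; row 3: (22/5)/(1/5) = 22. Minimum is 2 at row 1 (u1 leaves); pivot element 14/5.
Divide row 1 by 14/5; eliminate column x3 from the other rows.
Row 2 update in column u1: 0 − (4/5)·(5/14) = -2/7.

-2/7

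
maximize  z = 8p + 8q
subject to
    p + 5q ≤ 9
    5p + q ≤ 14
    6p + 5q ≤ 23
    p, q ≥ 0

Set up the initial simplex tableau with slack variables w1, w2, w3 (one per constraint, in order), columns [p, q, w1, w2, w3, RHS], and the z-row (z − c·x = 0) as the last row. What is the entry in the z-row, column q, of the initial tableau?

The z-row carries the negated objective coefficients: the q entry is -8.

-8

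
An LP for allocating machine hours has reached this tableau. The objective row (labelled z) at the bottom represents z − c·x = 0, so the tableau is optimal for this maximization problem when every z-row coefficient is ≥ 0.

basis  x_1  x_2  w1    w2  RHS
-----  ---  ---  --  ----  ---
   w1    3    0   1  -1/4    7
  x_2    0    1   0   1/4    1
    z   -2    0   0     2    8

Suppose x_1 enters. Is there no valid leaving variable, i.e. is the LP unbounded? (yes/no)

Column x_1 has positive entries in row(s) 1, so the ratio test bounds it — not unbounded.

no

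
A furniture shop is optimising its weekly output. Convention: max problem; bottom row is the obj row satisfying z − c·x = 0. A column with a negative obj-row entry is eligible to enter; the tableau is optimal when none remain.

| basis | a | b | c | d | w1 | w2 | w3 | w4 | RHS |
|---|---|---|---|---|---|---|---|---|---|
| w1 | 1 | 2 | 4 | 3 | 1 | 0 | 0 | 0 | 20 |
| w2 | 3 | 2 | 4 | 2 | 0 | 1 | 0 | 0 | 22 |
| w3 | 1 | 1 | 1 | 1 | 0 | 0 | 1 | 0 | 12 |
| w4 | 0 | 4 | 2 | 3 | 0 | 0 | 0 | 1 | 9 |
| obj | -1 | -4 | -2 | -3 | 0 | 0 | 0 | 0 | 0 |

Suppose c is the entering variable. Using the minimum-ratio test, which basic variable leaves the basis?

w4

Column c entries and ratios — w1: 20/4 = 5; w2: 22/4 = 11/2; w3: 12/1 = 12; w4: 9/2 = 9/2.
Smallest ratio is 9/2 in the row of w4, so w4 leaves.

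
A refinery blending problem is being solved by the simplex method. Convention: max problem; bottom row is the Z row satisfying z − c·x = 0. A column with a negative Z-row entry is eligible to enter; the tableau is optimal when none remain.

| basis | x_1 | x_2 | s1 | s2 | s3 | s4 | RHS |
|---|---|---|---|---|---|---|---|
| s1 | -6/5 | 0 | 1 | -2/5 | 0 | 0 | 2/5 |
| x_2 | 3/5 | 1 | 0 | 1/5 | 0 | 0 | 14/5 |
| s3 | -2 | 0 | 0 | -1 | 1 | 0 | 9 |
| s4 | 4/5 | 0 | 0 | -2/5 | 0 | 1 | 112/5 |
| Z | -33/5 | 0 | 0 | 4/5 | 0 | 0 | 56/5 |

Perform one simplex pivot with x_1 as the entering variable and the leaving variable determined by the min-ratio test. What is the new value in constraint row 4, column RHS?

Ratio test on column x_1 — row 1: entry -6/5 ≤ 0; row 2: (14/5)/(3/5) = 14/3; row 3: entry -2 ≤ 0; row 4: (112/5)/(4/5) = 28. Minimum is 14/3 at row 2 (x_2 leaves); pivot element 3/5.
Divide row 2 by 3/5; eliminate column x_1 from the other rows.
Row 4 update in column RHS: 112/5 − (4/5)·(14/3) = 56/3.

56/3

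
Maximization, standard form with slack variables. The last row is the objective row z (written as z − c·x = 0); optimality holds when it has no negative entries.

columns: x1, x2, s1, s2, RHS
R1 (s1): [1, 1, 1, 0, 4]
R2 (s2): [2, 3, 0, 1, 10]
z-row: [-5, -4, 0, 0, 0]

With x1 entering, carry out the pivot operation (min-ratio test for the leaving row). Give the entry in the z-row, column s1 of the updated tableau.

5

Ratio test on column x1 — row 1: 4/1 = 4; row 2: 10/2 = 5. Minimum is 4 at row 1 (s1 leaves); pivot element 1.
Divide row 1 by 1; eliminate column x1 from the other rows.
z-row update in column s1: 0 − (-5)·1 = 5.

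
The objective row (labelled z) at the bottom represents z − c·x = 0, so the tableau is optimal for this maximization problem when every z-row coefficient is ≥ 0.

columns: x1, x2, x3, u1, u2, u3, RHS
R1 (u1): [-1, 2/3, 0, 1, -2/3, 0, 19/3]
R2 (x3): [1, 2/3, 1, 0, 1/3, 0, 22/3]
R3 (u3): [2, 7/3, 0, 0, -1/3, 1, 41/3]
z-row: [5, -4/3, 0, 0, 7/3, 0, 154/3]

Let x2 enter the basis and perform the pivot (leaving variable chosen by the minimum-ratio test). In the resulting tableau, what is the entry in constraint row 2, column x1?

Ratio test on column x2 — row 1: (19/3)/(2/3) = 19/2; row 2: (22/3)/(2/3) = 11; row 3: (41/3)/(7/3) = 41/7. Minimum is 41/7 at row 3 (u3 leaves); pivot element 7/3.
Divide row 3 by 7/3; eliminate column x2 from the other rows.
Row 2 update in column x1: 1 − (2/3)·(6/7) = 3/7.

3/7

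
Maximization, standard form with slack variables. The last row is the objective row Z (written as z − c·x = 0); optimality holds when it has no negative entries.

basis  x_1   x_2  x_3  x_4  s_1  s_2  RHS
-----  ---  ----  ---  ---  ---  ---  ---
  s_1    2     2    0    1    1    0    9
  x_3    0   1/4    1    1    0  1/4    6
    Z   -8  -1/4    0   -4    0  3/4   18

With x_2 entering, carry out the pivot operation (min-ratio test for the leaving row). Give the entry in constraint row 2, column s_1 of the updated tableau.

Ratio test on column x_2 — row 1: 9/2 = 9/2; row 2: 6/(1/4) = 24. Minimum is 9/2 at row 1 (s_1 leaves); pivot element 2.
Divide row 1 by 2; eliminate column x_2 from the other rows.
Row 2 update in column s_1: 0 − (1/4)·(1/2) = -1/8.

-1/8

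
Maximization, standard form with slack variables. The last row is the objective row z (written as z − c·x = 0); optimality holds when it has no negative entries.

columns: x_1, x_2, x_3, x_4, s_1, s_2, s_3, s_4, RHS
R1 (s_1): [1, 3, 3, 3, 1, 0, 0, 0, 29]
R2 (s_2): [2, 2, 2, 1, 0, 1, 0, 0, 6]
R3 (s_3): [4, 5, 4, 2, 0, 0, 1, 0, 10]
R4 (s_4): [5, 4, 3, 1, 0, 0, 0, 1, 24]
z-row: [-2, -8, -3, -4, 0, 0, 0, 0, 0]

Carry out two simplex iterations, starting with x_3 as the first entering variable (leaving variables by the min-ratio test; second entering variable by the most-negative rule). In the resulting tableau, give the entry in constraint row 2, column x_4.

Ratio test on column x_3 — row 1: 29/3 = 29/3; row 2: 6/2 = 3; row 3: 10/4 = 5/2; row 4: 24/3 = 8. Minimum is 5/2 at row 3 (s_3 leaves); pivot element 4.
Divide row 3 by 4; eliminate column x_3 from the other rows.
Second iteration: most negative z-row entry is -17/4 in column x_2, so x_2 enters.
Ratio test on column x_2 — row 1: entry -3/4 ≤ 0; row 2: entry -1/2 ≤ 0; row 3: (5/2)/(5/4) = 2; row 4: (33/2)/(1/4) = 66. Minimum is 2 at row 3 (x_3 leaves); pivot element 5/4.
Divide row 3 by 5/4; eliminate column x_2 from the other rows.
After both pivots, the entry at constraint row 2, column x_4 is 1/5.

1/5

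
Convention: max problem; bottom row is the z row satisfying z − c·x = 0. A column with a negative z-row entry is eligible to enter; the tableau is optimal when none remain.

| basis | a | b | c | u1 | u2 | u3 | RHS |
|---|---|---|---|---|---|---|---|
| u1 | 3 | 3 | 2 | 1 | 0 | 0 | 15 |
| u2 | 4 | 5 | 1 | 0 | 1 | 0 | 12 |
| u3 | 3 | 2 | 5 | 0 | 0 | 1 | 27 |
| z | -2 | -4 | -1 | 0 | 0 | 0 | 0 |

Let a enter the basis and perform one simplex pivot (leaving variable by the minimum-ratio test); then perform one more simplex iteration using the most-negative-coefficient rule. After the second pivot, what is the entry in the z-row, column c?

Ratio test on column a — row 1: 15/3 = 5; row 2: 12/4 = 3; row 3: 27/3 = 9. Minimum is 3 at row 2 (u2 leaves); pivot element 4.
Divide row 2 by 4; eliminate column a from the other rows.
Second iteration: most negative z-row entry is -3/2 in column b, so b enters.
Ratio test on column b — row 1: entry -3/4 ≤ 0; row 2: 3/(5/4) = 12/5; row 3: entry -7/4 ≤ 0. Minimum is 12/5 at row 2 (a leaves); pivot element 5/4.
Divide row 2 by 5/4; eliminate column b from the other rows.
After both pivots, the entry at the z-row, column c is -1/5.

-1/5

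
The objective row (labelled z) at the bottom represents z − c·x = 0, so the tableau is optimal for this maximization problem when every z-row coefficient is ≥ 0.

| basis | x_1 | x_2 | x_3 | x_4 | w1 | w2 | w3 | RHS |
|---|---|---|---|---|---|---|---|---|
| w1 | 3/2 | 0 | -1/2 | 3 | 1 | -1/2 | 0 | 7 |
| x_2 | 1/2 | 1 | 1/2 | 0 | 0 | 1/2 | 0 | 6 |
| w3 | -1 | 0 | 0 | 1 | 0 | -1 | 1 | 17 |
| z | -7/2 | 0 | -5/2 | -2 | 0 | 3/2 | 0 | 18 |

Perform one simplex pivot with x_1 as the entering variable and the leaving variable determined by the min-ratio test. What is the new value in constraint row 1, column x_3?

Ratio test on column x_1 — row 1: 7/(3/2) = 14/3; row 2: 6/(1/2) = 12; row 3: entry -1 ≤ 0. Minimum is 14/3 at row 1 (w1 leaves); pivot element 3/2.
Divide row 1 by 3/2; eliminate column x_1 from the other rows.
In the new row 1, the x_3 entry is the old entry divided by the pivot: (-1/2)/(3/2) = -1/3.

-1/3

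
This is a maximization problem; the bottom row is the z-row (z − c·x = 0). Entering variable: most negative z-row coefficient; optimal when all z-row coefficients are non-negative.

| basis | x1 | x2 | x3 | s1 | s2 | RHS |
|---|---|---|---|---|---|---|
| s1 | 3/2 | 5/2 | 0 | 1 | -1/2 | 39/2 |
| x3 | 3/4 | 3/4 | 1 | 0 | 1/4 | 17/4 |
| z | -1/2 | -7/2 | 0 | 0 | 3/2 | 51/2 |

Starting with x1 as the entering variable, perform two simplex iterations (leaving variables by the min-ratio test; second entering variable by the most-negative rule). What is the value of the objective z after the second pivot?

136/3

Ratio test on column x1 — row 1: (39/2)/(3/2) = 13; row 2: (17/4)/(3/4) = 17/3. Minimum is 17/3 at row 2 (x3 leaves); pivot element 3/4.
Pivot on row 2; the z-row RHS becomes 51/2 − (-1/2)·(17/3) = 85/3.
Next entering variable (most negative z-row entry -3): x2.
Ratio test on column x2 — row 1: 11/1 = 11; row 2: (17/3)/1 = 17/3. Minimum is 17/3 at row 2 (x1 leaves); pivot element 1.
After the second pivot the z-row RHS is 85/3 − (-3)·(17/3) = 136/3.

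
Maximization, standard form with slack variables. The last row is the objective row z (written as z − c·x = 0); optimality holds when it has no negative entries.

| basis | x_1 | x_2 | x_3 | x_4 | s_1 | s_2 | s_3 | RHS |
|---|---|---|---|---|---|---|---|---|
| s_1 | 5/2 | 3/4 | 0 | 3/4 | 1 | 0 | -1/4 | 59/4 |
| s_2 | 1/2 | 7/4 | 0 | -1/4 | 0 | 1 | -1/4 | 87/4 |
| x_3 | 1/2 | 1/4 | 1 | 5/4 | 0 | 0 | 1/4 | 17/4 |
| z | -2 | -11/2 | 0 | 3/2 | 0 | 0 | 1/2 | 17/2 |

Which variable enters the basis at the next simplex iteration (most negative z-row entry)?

Negative z-row entries: x_1: -2, x_2: -11/2.
The most negative is -11/2 in column x_2, so x_2 enters.

x_2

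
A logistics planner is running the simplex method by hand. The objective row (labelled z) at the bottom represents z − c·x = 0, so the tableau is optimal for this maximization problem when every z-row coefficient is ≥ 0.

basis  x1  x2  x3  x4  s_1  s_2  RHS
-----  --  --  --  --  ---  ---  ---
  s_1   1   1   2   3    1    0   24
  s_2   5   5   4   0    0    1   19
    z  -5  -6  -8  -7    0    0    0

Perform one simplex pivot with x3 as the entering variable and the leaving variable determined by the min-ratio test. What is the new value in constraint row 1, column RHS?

Ratio test on column x3 — row 1: 24/2 = 12; row 2: 19/4 = 19/4. Minimum is 19/4 at row 2 (s_2 leaves); pivot element 4.
Divide row 2 by 4; eliminate column x3 from the other rows.
Row 1 update in column RHS: 24 − 2·(19/4) = 29/2.

29/2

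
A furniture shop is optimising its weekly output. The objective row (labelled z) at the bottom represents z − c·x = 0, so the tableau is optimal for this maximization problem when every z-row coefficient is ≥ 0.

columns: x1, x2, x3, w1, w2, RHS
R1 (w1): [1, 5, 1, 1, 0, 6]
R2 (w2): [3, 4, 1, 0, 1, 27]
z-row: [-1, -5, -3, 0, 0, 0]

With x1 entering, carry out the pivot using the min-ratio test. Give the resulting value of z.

6

Ratio test on column x1 — row 1: 6/1 = 6; row 2: 27/3 = 9. Minimum is 6 at row 1 (w1 leaves); pivot element 1.
Pivot on row 1; the z-row RHS becomes 0 − (-1)·6 = 6.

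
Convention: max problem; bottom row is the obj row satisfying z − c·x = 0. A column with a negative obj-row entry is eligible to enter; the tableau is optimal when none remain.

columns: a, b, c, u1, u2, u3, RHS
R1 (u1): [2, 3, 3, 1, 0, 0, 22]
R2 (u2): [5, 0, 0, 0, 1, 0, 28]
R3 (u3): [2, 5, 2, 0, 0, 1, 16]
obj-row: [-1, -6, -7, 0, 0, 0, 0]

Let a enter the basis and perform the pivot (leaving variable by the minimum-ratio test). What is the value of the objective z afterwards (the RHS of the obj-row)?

Ratio test on column a — row 1: 22/2 = 11; row 2: 28/5 = 28/5; row 3: 16/2 = 8. Minimum is 28/5 at row 2 (u2 leaves); pivot element 5.
Pivot on row 2; the obj-row RHS becomes 0 − (-1)·(28/5) = 28/5.

28/5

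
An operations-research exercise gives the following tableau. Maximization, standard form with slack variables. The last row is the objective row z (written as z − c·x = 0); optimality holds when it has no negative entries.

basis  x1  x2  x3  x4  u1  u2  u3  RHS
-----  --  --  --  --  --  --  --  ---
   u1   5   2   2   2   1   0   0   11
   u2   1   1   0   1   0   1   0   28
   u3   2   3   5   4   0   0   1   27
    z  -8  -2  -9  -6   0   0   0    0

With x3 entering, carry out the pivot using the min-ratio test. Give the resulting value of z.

Ratio test on column x3 — row 1: 11/2 = 11/2; row 2: entry 0 ≤ 0; row 3: 27/5 = 27/5. Minimum is 27/5 at row 3 (u3 leaves); pivot element 5.
Pivot on row 3; the z-row RHS becomes 0 − (-9)·(27/5) = 243/5.

243/5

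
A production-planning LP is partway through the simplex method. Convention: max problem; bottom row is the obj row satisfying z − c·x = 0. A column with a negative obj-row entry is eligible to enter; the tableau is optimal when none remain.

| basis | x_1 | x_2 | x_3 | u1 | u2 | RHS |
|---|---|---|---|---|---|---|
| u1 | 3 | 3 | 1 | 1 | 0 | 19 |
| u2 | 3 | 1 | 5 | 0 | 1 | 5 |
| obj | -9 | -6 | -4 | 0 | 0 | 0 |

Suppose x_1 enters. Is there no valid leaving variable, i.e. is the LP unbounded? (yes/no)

Column x_1 has positive entries in row(s) 1, 2, so the ratio test bounds it — not unbounded.

no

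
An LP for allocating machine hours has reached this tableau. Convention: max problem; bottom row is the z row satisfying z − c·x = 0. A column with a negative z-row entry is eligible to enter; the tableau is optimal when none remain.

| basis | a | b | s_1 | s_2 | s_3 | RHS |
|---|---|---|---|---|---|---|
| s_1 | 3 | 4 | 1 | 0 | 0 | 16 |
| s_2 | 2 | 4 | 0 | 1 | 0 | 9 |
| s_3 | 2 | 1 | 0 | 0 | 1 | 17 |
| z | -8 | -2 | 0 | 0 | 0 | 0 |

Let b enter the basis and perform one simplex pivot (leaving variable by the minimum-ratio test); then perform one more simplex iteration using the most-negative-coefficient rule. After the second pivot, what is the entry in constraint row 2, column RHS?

Ratio test on column b — row 1: 16/4 = 4; row 2: 9/4 = 9/4; row 3: 17/1 = 17. Minimum is 9/4 at row 2 (s_2 leaves); pivot element 4.
Divide row 2 by 4; eliminate column b from the other rows.
Second iteration: most negative z-row entry is -7 in column a, so a enters.
Ratio test on column a — row 1: 7/1 = 7; row 2: (9/4)/(1/2) = 9/2; row 3: (59/4)/(3/2) = 59/6. Minimum is 9/2 at row 2 (b leaves); pivot element 1/2.
Divide row 2 by 1/2; eliminate column a from the other rows.
After both pivots, the entry at constraint row 2, column RHS is 9/2.

9/2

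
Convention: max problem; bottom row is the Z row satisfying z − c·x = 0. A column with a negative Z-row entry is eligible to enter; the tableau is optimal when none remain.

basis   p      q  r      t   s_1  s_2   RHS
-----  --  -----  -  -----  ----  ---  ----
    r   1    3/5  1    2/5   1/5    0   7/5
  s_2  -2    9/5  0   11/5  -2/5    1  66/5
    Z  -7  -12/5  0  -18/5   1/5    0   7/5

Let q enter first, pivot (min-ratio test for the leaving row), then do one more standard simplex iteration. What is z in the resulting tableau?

56/5

Ratio test on column q — row 1: (7/5)/(3/5) = 7/3; row 2: (66/5)/(9/5) = 22/3. Minimum is 7/3 at row 1 (r leaves); pivot element 3/5.
Pivot on row 1; the Z-row RHS becomes 7/5 − (-12/5)·(7/3) = 7.
Next entering variable (most negative Z-row entry -3): p.
Ratio test on column p — row 1: (7/3)/(5/3) = 7/5; row 2: entry -5 ≤ 0. Minimum is 7/5 at row 1 (q leaves); pivot element 5/3.
After the second pivot the Z-row RHS is 7 − (-3)·(7/5) = 56/5.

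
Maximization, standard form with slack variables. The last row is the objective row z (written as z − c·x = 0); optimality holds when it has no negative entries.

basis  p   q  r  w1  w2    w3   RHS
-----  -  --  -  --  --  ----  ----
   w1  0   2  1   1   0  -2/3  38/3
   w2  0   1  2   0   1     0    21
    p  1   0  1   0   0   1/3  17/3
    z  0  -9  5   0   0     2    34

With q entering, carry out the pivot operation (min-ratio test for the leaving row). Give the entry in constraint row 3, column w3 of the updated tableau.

Ratio test on column q — row 1: (38/3)/2 = 19/3; row 2: 21/1 = 21; row 3: entry 0 ≤ 0. Minimum is 19/3 at row 1 (w1 leaves); pivot element 2.
Divide row 1 by 2; eliminate column q from the other rows.
Row 3 update in column w3: 1/3 − 0·(-1/3) = 1/3.

1/3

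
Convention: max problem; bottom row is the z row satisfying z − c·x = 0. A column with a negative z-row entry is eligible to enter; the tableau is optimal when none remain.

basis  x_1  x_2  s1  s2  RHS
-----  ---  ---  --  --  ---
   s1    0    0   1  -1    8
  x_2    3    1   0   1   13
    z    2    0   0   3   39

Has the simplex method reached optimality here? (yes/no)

Every z-row coefficient is ≥ 0, so the tableau is optimal.

yes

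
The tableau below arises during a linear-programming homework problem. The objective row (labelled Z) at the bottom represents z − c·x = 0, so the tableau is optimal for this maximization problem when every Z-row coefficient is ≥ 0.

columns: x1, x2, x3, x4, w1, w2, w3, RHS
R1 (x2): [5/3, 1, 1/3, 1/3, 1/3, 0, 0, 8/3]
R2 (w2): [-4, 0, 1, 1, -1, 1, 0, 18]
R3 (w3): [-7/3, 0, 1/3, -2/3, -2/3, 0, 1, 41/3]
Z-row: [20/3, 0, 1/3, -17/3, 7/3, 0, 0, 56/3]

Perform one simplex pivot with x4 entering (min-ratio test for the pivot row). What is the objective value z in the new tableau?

Ratio test on column x4 — row 1: (8/3)/(1/3) = 8; row 2: 18/1 = 18; row 3: entry -2/3 ≤ 0. Minimum is 8 at row 1 (x2 leaves); pivot element 1/3.
Pivot on row 1; the Z-row RHS becomes 56/3 − (-17/3)·8 = 64.

64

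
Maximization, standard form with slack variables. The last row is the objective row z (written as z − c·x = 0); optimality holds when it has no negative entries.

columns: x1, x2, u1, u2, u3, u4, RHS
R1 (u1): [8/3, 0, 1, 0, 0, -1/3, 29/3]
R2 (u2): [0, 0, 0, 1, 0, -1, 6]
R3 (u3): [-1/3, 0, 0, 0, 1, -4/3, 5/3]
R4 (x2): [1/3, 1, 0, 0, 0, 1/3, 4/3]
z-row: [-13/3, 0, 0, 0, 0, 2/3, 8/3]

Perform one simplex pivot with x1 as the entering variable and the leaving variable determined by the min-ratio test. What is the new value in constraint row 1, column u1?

Ratio test on column x1 — row 1: (29/3)/(8/3) = 29/8; row 2: entry 0 ≤ 0; row 3: entry -1/3 ≤ 0; row 4: (4/3)/(1/3) = 4. Minimum is 29/8 at row 1 (u1 leaves); pivot element 8/3.
Divide row 1 by 8/3; eliminate column x1 from the other rows.
In the new row 1, the u1 entry is the old entry divided by the pivot: 1/(8/3) = 3/8.

3/8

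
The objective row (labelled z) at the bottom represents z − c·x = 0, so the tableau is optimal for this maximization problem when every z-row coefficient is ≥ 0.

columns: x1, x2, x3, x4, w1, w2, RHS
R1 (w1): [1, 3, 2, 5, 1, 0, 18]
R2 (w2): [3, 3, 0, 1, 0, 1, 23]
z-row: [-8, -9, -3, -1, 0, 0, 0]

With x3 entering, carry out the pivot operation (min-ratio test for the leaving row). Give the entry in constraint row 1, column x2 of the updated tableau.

3/2

Ratio test on column x3 — row 1: 18/2 = 9; row 2: entry 0 ≤ 0. Minimum is 9 at row 1 (w1 leaves); pivot element 2.
Divide row 1 by 2; eliminate column x3 from the other rows.
In the new row 1, the x2 entry is the old entry divided by the pivot: 3/2 = 3/2.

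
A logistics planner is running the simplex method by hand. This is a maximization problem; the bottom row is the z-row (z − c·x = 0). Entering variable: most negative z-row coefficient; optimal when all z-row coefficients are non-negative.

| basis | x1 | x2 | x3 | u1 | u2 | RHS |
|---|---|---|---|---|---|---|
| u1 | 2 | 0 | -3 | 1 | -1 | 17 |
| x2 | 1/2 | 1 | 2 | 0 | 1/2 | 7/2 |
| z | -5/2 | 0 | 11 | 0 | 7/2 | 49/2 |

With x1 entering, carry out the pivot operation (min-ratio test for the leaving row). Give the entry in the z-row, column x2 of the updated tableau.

Ratio test on column x1 — row 1: 17/2 = 17/2; row 2: (7/2)/(1/2) = 7. Minimum is 7 at row 2 (x2 leaves); pivot element 1/2.
Divide row 2 by 1/2; eliminate column x1 from the other rows.
z-row update in column x2: 0 − (-5/2)·2 = 5.

5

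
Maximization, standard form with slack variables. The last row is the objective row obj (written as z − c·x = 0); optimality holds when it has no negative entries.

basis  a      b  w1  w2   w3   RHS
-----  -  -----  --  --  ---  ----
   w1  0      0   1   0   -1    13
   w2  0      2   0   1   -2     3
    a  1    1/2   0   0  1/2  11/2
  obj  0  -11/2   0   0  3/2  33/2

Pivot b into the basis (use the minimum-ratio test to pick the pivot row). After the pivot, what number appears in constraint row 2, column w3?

-1

Ratio test on column b — row 1: entry 0 ≤ 0; row 2: 3/2 = 3/2; row 3: (11/2)/(1/2) = 11. Minimum is 3/2 at row 2 (w2 leaves); pivot element 2.
Divide row 2 by 2; eliminate column b from the other rows.
In the new row 2, the w3 entry is the old entry divided by the pivot: (-2)/2 = -1.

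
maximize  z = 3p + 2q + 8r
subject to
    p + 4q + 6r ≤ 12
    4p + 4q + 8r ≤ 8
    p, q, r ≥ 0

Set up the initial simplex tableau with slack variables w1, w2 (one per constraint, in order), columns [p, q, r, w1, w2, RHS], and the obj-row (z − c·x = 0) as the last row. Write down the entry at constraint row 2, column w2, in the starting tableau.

1

Slack w2 belongs to constraint 2; its column is the unit vector e_2, so the entry in row 2 is 1.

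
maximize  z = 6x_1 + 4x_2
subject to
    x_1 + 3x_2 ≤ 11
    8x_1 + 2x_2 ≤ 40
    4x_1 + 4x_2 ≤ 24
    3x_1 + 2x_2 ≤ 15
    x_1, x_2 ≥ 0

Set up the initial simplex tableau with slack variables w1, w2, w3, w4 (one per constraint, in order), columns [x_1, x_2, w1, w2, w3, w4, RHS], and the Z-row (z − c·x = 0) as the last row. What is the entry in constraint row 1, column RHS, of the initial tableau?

The RHS of constraint 1 is b_1 = 11.

11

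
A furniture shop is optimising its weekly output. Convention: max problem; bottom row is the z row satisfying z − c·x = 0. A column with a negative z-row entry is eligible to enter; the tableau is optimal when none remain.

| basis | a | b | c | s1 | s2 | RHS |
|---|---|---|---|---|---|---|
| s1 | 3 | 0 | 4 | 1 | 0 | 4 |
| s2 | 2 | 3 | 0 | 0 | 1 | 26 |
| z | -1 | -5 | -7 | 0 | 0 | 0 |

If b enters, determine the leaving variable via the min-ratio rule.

Column b entries and ratios — s1: 0 ≤ 0, skip; s2: 26/3 = 26/3.
Smallest ratio is 26/3 in the row of s2, so s2 leaves.

s2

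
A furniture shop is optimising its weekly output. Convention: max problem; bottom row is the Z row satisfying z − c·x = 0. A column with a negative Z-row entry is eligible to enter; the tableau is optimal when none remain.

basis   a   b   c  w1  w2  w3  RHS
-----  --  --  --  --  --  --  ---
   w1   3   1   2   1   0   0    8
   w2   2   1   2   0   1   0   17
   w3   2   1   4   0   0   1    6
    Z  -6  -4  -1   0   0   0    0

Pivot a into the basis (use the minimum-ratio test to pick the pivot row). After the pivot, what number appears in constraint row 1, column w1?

1/3

Ratio test on column a — row 1: 8/3 = 8/3; row 2: 17/2 = 17/2; row 3: 6/2 = 3. Minimum is 8/3 at row 1 (w1 leaves); pivot element 3.
Divide row 1 by 3; eliminate column a from the other rows.
In the new row 1, the w1 entry is the old entry divided by the pivot: 1/3 = 1/3.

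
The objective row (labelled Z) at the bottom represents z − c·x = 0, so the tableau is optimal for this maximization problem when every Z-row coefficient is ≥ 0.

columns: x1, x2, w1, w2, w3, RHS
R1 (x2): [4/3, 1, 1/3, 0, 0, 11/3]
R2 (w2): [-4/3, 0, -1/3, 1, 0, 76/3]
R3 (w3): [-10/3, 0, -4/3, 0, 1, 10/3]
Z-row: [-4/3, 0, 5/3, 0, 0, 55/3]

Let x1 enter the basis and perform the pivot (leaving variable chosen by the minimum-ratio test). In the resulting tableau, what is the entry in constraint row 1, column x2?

3/4

Ratio test on column x1 — row 1: (11/3)/(4/3) = 11/4; row 2: entry -4/3 ≤ 0; row 3: entry -10/3 ≤ 0. Minimum is 11/4 at row 1 (x2 leaves); pivot element 4/3.
Divide row 1 by 4/3; eliminate column x1 from the other rows.
In the new row 1, the x2 entry is the old entry divided by the pivot: 1/(4/3) = 3/4.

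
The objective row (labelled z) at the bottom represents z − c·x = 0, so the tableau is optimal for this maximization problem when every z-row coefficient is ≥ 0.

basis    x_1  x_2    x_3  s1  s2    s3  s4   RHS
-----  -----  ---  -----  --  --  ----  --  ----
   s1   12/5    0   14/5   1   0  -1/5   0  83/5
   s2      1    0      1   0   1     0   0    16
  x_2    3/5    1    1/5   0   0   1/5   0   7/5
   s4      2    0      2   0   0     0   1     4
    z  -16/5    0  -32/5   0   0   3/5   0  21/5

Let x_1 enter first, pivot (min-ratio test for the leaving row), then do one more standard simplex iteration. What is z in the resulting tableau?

17

Ratio test on column x_1 — row 1: (83/5)/(12/5) = 83/12; row 2: 16/1 = 16; row 3: (7/5)/(3/5) = 7/3; row 4: 4/2 = 2. Minimum is 2 at row 4 (s4 leaves); pivot element 2.
Pivot on row 4; the z-row RHS becomes 21/5 − (-16/5)·2 = 53/5.
Next entering variable (most negative z-row entry -16/5): x_3.
Ratio test on column x_3 — row 1: (59/5)/(2/5) = 59/2; row 2: entry 0 ≤ 0; row 3: entry -2/5 ≤ 0; row 4: 2/1 = 2. Minimum is 2 at row 4 (x_1 leaves); pivot element 1.
After the second pivot the z-row RHS is 53/5 − (-16/5)·2 = 17.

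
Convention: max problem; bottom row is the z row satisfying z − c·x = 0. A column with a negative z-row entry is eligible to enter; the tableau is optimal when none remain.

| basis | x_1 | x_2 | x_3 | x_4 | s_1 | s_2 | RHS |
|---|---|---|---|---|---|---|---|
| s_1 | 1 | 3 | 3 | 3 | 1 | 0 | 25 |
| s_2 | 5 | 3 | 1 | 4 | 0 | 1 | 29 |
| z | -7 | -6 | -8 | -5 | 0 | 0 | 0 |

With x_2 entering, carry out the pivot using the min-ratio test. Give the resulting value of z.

50

Ratio test on column x_2 — row 1: 25/3 = 25/3; row 2: 29/3 = 29/3. Minimum is 25/3 at row 1 (s_1 leaves); pivot element 3.
Pivot on row 1; the z-row RHS becomes 0 − (-6)·(25/3) = 50.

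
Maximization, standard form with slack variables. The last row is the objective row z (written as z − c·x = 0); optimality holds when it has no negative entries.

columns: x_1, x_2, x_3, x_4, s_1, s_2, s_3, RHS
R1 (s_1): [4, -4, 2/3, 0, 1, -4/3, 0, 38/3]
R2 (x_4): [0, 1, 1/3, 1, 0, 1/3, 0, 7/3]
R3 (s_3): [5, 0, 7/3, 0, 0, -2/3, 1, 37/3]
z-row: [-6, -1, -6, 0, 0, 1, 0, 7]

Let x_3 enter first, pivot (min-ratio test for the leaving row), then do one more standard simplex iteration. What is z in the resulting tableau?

275/7

Ratio test on column x_3 — row 1: (38/3)/(2/3) = 19; row 2: (7/3)/(1/3) = 7; row 3: (37/3)/(7/3) = 37/7. Minimum is 37/7 at row 3 (s_3 leaves); pivot element 7/3.
Pivot on row 3; the z-row RHS becomes 7 − (-6)·(37/7) = 271/7.
Next entering variable (most negative z-row entry -1): x_2.
Ratio test on column x_2 — row 1: entry -4 ≤ 0; row 2: (4/7)/1 = 4/7; row 3: entry 0 ≤ 0. Minimum is 4/7 at row 2 (x_4 leaves); pivot element 1.
After the second pivot the z-row RHS is 271/7 − (-1)·(4/7) = 275/7.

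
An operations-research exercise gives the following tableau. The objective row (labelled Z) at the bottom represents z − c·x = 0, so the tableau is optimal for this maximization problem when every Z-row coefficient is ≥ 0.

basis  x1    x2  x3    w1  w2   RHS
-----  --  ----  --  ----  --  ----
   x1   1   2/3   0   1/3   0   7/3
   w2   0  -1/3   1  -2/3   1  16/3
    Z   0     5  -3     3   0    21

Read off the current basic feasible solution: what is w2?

16/3

w2 is basic (row 2); its value is the RHS of that row, 16/3.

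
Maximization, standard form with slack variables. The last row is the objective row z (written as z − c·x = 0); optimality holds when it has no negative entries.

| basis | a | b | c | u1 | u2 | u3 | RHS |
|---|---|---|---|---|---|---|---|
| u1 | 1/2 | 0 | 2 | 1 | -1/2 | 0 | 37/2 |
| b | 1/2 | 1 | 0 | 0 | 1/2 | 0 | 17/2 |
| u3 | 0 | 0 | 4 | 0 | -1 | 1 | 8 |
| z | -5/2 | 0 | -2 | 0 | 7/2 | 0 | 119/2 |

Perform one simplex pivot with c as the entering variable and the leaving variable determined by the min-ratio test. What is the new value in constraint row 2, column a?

1/2

Ratio test on column c — row 1: (37/2)/2 = 37/4; row 2: entry 0 ≤ 0; row 3: 8/4 = 2. Minimum is 2 at row 3 (u3 leaves); pivot element 4.
Divide row 3 by 4; eliminate column c from the other rows.
Row 2 update in column a: 1/2 − 0·0 = 1/2.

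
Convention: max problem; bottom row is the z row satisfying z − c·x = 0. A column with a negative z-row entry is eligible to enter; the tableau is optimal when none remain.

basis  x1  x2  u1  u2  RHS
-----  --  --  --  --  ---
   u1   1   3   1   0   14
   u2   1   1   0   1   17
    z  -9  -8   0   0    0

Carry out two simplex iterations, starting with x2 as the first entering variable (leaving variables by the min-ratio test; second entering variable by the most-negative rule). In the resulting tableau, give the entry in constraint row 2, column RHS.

3

Ratio test on column x2 — row 1: 14/3 = 14/3; row 2: 17/1 = 17. Minimum is 14/3 at row 1 (u1 leaves); pivot element 3.
Divide row 1 by 3; eliminate column x2 from the other rows.
Second iteration: most negative z-row entry is -19/3 in column x1, so x1 enters.
Ratio test on column x1 — row 1: (14/3)/(1/3) = 14; row 2: (37/3)/(2/3) = 37/2. Minimum is 14 at row 1 (x2 leaves); pivot element 1/3.
Divide row 1 by 1/3; eliminate column x1 from the other rows.
After both pivots, the entry at constraint row 2, column RHS is 3.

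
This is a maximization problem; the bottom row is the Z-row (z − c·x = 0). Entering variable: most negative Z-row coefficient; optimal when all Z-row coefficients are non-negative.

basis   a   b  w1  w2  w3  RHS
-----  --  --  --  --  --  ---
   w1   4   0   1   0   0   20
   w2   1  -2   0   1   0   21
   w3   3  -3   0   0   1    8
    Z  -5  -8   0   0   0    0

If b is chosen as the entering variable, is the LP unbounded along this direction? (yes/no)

yes

Every constraint-row entry in column b is ≤ 0, so increasing b is unbounded.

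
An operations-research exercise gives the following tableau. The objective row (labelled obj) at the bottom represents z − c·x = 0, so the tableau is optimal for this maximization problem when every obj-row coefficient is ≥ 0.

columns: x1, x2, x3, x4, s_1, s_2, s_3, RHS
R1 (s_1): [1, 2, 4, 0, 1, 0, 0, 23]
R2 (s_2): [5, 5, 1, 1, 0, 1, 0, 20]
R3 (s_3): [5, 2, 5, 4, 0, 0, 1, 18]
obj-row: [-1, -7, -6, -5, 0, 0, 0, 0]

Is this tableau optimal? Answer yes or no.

no

The obj-row has a negative entry -7 in column x2, so it is not optimal.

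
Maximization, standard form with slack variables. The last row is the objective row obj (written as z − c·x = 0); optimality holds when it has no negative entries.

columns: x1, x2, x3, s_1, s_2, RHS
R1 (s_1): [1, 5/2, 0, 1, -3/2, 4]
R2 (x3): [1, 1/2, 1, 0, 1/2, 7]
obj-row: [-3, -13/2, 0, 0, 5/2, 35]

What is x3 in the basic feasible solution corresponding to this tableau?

x3 is basic (row 2); its value is the RHS of that row, 7.

7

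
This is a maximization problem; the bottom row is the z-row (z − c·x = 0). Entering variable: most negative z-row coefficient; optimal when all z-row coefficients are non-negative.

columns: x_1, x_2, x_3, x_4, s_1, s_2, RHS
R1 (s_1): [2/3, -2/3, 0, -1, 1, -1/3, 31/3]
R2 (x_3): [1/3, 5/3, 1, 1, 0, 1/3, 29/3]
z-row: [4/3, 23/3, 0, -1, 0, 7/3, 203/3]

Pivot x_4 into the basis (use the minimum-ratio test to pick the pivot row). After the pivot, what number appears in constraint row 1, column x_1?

1

Ratio test on column x_4 — row 1: entry -1 ≤ 0; row 2: (29/3)/1 = 29/3. Minimum is 29/3 at row 2 (x_3 leaves); pivot element 1.
Divide row 2 by 1; eliminate column x_4 from the other rows.
Row 1 update in column x_1: 2/3 − (-1)·(1/3) = 1.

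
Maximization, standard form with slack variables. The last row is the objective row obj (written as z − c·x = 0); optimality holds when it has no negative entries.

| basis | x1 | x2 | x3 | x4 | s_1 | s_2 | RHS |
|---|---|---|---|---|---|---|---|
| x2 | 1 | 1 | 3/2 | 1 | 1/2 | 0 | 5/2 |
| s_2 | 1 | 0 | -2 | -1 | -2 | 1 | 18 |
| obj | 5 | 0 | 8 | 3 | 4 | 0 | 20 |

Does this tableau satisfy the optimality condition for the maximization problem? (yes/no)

yes

Every obj-row coefficient is ≥ 0, so the tableau is optimal.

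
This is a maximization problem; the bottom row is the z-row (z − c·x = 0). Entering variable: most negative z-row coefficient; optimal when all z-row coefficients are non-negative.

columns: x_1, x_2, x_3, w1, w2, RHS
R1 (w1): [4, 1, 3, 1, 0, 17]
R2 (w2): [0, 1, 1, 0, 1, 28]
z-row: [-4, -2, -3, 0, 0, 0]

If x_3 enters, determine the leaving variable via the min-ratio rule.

Column x_3 entries and ratios — w1: 17/3 = 17/3; w2: 28/1 = 28.
Smallest ratio is 17/3 in the row of w1, so w1 leaves.

w1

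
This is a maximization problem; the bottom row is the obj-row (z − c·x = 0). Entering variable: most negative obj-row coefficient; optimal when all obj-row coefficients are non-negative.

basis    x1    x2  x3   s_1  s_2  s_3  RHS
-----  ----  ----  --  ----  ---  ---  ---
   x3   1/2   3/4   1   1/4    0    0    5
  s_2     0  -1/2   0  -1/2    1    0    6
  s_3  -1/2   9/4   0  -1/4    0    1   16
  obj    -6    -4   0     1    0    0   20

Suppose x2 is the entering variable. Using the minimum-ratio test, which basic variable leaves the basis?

x3

Column x2 entries and ratios — x3: 5/(3/4) = 20/3; s_2: -1/2 ≤ 0, skip; s_3: 16/(9/4) = 64/9.
Smallest ratio is 20/3 in the row of x3, so x3 leaves.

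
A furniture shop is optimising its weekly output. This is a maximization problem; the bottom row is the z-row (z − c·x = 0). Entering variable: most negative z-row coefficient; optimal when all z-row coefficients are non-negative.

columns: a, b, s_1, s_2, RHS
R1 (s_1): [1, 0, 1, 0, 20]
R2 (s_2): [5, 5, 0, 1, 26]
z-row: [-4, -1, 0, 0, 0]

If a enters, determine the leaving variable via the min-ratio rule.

Column a entries and ratios — s_1: 20/1 = 20; s_2: 26/5 = 26/5.
Smallest ratio is 26/5 in the row of s_2, so s_2 leaves.

s_2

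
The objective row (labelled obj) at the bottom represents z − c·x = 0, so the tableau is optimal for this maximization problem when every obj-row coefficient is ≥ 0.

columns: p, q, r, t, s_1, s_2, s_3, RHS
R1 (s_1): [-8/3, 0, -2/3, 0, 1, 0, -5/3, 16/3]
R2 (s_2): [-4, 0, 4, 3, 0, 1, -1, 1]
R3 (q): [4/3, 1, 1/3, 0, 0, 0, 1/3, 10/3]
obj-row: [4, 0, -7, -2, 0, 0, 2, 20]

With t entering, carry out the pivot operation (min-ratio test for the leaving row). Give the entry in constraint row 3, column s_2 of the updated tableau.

Ratio test on column t — row 1: entry 0 ≤ 0; row 2: 1/3 = 1/3; row 3: entry 0 ≤ 0. Minimum is 1/3 at row 2 (s_2 leaves); pivot element 3.
Divide row 2 by 3; eliminate column t from the other rows.
Row 3 update in column s_2: 0 − 0·(1/3) = 0.

0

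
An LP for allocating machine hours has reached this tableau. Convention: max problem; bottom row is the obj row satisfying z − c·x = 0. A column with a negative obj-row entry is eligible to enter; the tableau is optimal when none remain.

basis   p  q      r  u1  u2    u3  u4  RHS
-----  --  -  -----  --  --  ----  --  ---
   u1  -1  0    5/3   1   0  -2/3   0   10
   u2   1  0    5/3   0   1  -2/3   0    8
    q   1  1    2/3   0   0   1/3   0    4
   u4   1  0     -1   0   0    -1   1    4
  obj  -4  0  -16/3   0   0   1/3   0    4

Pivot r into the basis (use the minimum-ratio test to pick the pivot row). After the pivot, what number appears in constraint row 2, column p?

3/5

Ratio test on column r — row 1: 10/(5/3) = 6; row 2: 8/(5/3) = 24/5; row 3: 4/(2/3) = 6; row 4: entry -1 ≤ 0. Minimum is 24/5 at row 2 (u2 leaves); pivot element 5/3.
Divide row 2 by 5/3; eliminate column r from the other rows.
In the new row 2, the p entry is the old entry divided by the pivot: 1/(5/3) = 3/5.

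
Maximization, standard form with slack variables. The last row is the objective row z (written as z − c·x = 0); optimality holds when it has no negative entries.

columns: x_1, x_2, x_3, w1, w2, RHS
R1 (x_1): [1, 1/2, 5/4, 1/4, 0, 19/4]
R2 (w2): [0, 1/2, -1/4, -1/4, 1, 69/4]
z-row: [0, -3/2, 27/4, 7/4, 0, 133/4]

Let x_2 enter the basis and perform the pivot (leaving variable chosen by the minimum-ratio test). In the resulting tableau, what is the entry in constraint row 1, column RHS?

Ratio test on column x_2 — row 1: (19/4)/(1/2) = 19/2; row 2: (69/4)/(1/2) = 69/2. Minimum is 19/2 at row 1 (x_1 leaves); pivot element 1/2.
Divide row 1 by 1/2; eliminate column x_2 from the other rows.
In the new row 1, the RHS entry is the old entry divided by the pivot: (19/4)/(1/2) = 19/2.

19/2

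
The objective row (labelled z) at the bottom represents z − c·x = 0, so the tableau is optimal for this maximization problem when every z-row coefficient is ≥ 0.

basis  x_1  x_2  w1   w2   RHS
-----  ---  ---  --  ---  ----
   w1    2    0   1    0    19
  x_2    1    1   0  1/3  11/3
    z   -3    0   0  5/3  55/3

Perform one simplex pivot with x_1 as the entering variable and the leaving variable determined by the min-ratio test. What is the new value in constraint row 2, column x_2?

Ratio test on column x_1 — row 1: 19/2 = 19/2; row 2: (11/3)/1 = 11/3. Minimum is 11/3 at row 2 (x_2 leaves); pivot element 1.
Divide row 2 by 1; eliminate column x_1 from the other rows.
In the new row 2, the x_2 entry is the old entry divided by the pivot: 1/1 = 1.

1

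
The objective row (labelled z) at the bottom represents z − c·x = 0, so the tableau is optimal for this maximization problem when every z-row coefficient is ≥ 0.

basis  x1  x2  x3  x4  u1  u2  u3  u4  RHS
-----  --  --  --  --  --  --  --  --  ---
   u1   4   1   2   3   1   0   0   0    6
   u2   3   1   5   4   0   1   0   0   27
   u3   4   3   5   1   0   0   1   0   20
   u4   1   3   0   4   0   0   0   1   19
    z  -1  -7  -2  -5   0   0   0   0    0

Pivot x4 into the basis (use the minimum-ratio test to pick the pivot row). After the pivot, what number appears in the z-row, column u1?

Ratio test on column x4 — row 1: 6/3 = 2; row 2: 27/4 = 27/4; row 3: 20/1 = 20; row 4: 19/4 = 19/4. Minimum is 2 at row 1 (u1 leaves); pivot element 3.
Divide row 1 by 3; eliminate column x4 from the other rows.
z-row update in column u1: 0 − (-5)·(1/3) = 5/3.

5/3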